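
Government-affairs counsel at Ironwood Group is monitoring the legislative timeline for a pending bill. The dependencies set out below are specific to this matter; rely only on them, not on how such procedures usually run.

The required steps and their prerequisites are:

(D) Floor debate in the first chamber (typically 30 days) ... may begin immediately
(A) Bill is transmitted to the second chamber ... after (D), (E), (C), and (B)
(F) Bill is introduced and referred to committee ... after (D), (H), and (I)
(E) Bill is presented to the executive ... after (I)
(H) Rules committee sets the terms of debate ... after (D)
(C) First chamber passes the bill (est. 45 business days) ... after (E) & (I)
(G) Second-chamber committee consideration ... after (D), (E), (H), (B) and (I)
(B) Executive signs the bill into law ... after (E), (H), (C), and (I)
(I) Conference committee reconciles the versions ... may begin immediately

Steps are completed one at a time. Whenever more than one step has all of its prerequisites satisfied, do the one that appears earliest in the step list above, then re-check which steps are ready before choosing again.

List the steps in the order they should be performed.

(D) and (I) have no prerequisites; (D) is listed earlier, so (D) is first.
Now (H) and (I) have their prerequisites met. (H) is listed earlier, so (H) next.
That leaves (I) as the only ready step → (I).
Ready: (F) and (E). (F) is listed earlier → (F).
(E) is the only step now ready → (E).
(C) needed (E) and (I), now all done → (C).
(B) needed (E), (H), (C) and (I), now all done → (B).
Now (A) and (G) have their prerequisites met. (A) is listed earlier, so (A) next.
Next only (G) has its prerequisites met → (G).

(D) (H) (I) (F) (E) (C) (B) (A) (G)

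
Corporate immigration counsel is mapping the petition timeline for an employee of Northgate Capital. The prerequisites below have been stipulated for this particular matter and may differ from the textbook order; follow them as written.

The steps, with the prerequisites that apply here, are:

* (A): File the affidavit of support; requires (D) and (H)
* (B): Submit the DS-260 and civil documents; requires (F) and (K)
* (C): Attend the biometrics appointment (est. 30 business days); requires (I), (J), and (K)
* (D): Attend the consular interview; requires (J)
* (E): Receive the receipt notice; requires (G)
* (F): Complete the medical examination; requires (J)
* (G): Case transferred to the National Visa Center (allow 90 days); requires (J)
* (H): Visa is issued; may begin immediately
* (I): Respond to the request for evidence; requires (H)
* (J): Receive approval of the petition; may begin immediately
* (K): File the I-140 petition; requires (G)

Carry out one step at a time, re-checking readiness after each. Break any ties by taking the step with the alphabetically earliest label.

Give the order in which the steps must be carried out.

(H), (I), (J), (D), (A), (F), (G), (E), (K), (B), (C)

(H) and (J) have no prerequisites; (H) has the earlier label, so (H) is first.
(I) now also ready, so the ready set is {(I), (J)}; (I) has the earlier label → (I).
That leaves (J) as the only ready step → (J).
Ready: (D), (F) and (G). (D) has the earlier label → (D).
(A) now also ready, so the ready set is {(A), (F), (G)}; (A) has the earlier label → (A).
Ready: (F) and (G). (F) has the earlier label → (F).
Next only (G) has its prerequisites met → (G).
Ready: (E) and (K). (E) has the earlier label → (E).
That leaves (K) as the only ready step → (K).
Ready: (B) and (C). (B) has the earlier label → (B).
(C) needed (I), (J) and (K), now all done → (C).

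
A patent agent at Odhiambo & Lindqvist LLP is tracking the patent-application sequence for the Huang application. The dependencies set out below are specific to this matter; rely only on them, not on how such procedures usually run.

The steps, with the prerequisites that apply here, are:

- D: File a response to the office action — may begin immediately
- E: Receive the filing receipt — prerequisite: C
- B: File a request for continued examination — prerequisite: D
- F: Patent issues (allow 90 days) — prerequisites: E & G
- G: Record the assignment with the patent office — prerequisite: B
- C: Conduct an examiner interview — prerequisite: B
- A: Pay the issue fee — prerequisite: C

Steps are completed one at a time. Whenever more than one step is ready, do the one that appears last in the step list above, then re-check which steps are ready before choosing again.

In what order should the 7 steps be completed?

Only D has no prerequisites, so it is first.
B needed D, now all done → B.
C and G are both available; C is listed later → C.
A, G and E are all available; A is listed later → A.
G and E are both available; G is listed later → G.
E needed C, now all done → E.
F is the only step now ready → F.

D → B → C → A → G → E → F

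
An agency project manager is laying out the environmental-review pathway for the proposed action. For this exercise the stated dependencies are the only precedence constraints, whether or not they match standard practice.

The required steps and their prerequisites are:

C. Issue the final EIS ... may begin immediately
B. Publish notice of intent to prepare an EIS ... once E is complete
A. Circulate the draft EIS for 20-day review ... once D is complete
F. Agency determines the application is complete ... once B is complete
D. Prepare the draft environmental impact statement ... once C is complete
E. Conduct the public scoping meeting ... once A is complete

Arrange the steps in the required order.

C has no prerequisites → C first.
D needed C, now all done → D.
A is the only step now ready → A.
Next only E has its prerequisites met → E.
B needed E, now all done → B.
Next only F has its prerequisites met → F.

C → D → A → E → B → F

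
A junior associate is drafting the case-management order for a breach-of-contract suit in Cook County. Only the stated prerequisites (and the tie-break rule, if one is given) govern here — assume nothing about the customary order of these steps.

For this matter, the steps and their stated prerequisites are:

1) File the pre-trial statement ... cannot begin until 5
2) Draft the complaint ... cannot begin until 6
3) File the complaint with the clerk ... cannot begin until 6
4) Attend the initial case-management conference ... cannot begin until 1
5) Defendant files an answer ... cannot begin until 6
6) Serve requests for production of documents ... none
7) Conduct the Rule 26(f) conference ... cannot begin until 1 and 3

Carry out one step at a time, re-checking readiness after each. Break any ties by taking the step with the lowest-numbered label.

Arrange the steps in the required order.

Only 6 has no prerequisites, so it is first.
Ready: 2, 3 and 5. 2 has the earlier label → 2.
Ready: 3 and 5. 3 has the earlier label → 3.
5 needed 6, now all done → 5.
1 is the only step now ready → 1.
4 and 7 are both available; 4 has the earlier label → 4.
7 needed 1 and 3, now all done → 7.

6, 2, 3, 5, 1, 4, 7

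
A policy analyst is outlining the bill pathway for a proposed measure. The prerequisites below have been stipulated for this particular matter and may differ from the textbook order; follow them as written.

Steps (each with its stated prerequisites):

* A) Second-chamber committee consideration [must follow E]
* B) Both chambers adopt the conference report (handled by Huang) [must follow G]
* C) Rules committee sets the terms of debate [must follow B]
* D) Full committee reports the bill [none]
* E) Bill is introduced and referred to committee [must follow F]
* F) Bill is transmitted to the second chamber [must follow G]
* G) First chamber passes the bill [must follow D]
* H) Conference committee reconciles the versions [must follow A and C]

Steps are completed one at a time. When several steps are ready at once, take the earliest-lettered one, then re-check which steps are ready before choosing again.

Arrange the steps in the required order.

D, G, B, C, F, E, A, H

Only D has no prerequisites, so it is first.
That leaves G as the only ready step → G.
B and F are both available; B has the earlier label → B.
C now also ready, so the ready set is {C, F}; C has the earlier label → C.
F is the only step now ready → F.
That leaves E as the only ready step → E.
That leaves A as the only ready step → A.
H needed A and C, now all done → H.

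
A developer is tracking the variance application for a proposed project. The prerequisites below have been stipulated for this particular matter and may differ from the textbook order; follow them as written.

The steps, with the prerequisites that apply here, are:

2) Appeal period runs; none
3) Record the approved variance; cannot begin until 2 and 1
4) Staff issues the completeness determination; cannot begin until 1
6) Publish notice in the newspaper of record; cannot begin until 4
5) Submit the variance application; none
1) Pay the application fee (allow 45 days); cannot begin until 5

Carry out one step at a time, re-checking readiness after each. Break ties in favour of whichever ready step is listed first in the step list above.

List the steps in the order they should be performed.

2, 5, 1, 3, 4, 6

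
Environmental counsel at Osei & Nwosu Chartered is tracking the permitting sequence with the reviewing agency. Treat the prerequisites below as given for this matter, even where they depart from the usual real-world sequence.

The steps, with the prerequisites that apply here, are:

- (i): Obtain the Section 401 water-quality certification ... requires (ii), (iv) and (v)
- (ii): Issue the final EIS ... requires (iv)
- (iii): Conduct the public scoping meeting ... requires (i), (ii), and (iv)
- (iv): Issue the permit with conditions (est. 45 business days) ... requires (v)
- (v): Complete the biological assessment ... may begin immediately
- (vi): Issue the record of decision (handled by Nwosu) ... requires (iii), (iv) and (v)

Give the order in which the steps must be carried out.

(v) → (iv) → (ii) → (i) → (iii) → (vi)

(v) is the only step with nothing outstanding, so it goes first.
That leaves (iv) as the only ready step → (iv).
(ii) needed (iv), now all done → (ii).
(i) needed (ii), (iv) and (v), now all done → (i).
That leaves (iii) as the only ready step → (iii).
That leaves (vi) as the only ready step → (vi).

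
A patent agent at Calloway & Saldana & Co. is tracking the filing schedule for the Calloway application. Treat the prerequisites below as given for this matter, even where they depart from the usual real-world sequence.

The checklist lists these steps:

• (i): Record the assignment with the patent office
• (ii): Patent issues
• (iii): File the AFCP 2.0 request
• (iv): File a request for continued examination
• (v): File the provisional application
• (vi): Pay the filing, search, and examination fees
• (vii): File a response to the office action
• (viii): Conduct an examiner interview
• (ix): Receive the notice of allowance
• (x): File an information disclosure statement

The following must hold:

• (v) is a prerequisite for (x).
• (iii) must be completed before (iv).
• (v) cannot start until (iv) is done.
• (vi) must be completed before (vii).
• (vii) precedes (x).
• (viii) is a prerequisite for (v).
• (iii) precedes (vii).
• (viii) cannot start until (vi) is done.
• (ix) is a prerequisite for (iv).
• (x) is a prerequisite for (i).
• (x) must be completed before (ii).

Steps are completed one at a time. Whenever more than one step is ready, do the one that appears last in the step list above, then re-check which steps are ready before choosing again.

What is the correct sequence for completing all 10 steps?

Nothing is required for (ix), (vi) and (iii). (ix) is listed later → (ix) first.
(vi) and (iii) are both available; (vi) is listed later → (vi).
Ready: (viii) and (iii). (viii) is listed later → (viii).
That leaves (iii) as the only ready step → (iii).
Ready: (vii) and (iv). (vii) is listed later → (vii).
That leaves (iv) as the only ready step → (iv).
(v) needed (viii) and (iv), now all done → (v).
(x) needed (vii) and (v), now all done → (x).
(ii) and (i) are both available; (ii) is listed later → (ii).
That leaves (i) as the only ready step → (i).

(ix), (vi), (viii), (iii), (vii), (iv), (v), (x), (ii), (i)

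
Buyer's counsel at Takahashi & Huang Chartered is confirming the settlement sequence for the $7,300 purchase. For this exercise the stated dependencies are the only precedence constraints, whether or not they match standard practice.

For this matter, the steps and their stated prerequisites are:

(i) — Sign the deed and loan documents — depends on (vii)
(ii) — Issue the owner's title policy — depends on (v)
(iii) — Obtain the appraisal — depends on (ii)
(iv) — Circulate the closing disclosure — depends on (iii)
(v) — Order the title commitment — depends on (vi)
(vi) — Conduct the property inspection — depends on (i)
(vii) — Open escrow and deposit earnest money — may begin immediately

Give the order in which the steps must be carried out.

(vii), (i), (vi), (v), (ii), (iii), (iv)

Only (vii) has no prerequisites, so it is first.
Next only (i) has its prerequisites met → (i).
That leaves (vi) as the only ready step → (vi).
(v) is the only step now ready → (v).
Next only (ii) has its prerequisites met → (ii).
(iii) is the only step now ready → (iii).
(iv) needed (iii), now all done → (iv).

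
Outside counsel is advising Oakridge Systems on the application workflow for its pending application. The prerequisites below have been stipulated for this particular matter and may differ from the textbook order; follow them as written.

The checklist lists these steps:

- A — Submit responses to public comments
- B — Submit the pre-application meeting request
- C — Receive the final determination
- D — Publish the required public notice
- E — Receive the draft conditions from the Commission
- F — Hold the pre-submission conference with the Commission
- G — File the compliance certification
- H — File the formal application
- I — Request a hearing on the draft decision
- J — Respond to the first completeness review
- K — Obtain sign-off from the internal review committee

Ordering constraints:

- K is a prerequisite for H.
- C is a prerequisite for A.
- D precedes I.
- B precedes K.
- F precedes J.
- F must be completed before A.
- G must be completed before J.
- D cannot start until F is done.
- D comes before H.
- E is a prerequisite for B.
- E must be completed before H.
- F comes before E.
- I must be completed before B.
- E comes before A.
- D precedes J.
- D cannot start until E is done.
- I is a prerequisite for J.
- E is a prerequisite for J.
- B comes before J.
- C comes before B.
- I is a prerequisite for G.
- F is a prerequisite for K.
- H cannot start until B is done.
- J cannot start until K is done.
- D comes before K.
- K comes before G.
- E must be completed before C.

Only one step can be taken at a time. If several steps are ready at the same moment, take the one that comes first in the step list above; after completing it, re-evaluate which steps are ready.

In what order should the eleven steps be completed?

F, E, C, A, D, I, B, K, G, H, J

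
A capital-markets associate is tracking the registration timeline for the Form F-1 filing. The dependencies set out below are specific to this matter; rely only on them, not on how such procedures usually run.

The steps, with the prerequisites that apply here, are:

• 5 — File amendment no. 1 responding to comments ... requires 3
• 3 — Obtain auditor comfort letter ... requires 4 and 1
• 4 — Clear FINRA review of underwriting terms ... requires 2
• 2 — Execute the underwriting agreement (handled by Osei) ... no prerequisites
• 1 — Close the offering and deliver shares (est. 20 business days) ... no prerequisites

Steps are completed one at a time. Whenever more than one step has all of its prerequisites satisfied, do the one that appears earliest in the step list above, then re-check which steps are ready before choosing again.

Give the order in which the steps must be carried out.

2, 4, 1, 3, 5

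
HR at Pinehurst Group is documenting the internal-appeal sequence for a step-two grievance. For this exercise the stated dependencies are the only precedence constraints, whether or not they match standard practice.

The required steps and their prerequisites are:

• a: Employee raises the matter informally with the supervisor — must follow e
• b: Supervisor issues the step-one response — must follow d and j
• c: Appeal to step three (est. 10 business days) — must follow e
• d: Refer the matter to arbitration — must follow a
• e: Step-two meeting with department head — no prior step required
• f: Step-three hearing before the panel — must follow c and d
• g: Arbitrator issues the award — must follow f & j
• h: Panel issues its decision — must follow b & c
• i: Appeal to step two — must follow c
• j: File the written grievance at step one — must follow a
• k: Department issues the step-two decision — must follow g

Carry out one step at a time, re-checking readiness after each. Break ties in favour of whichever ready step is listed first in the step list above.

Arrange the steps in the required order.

e → a → c → d → f → i → j → b → g → h → k

Only e has no prerequisites, so it is first.
a and c are both available; a is listed earlier → a.
c, d and j are all available; c is listed earlier → c.
Ready: d, i and j. d is listed earlier → d.
f, i and j are all available; f is listed earlier → f.
Now i and j have their prerequisites met. i is listed earlier, so i next.
Next only j has its prerequisites met → j.
Now b and g have their prerequisites met. b is listed earlier, so b next.
Ready: g and h. g is listed earlier → g.
h and k are both available; h is listed earlier → h.
That leaves k as the only ready step → k.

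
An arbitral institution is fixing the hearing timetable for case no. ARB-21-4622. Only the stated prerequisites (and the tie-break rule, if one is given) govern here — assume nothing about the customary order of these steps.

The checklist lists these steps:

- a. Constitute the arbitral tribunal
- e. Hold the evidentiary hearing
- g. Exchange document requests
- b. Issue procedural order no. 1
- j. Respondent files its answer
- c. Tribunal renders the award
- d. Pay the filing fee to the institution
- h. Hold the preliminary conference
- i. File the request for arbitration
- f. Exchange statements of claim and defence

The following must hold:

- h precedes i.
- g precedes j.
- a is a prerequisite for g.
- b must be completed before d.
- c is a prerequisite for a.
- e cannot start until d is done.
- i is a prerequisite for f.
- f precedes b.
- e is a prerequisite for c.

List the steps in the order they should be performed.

h has no prerequisites → h first.
i needed h, now all done → i.
f is the only step now ready → f.
b is the only step now ready → b.
Next only d has its prerequisites met → d.
That leaves e as the only ready step → e.
Next only c has its prerequisites met → c.
Next only a has its prerequisites met → a.
That leaves g as the only ready step → g.
j needed g, now all done → j.

h i f b d e c a g j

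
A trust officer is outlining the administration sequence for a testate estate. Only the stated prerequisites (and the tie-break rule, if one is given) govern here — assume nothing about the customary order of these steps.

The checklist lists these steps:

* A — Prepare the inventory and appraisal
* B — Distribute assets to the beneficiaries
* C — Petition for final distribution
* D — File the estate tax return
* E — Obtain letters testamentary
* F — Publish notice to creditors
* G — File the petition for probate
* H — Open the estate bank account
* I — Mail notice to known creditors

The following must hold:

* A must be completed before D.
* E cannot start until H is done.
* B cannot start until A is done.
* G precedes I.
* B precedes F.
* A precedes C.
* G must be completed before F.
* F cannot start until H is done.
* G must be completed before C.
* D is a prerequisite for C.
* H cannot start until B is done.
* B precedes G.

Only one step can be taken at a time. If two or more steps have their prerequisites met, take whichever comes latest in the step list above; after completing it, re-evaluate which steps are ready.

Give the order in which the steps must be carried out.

A, D, B, H, G, I, F, E, C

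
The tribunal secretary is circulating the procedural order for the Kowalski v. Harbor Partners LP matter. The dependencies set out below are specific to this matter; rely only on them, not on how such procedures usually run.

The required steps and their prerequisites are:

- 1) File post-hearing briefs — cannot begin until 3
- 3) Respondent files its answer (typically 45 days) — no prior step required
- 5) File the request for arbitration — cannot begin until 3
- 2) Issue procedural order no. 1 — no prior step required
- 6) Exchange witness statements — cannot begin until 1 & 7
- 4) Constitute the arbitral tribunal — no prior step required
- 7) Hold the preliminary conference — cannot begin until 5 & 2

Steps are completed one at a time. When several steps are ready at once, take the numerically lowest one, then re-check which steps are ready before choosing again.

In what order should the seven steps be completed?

2, 3 and 4 have no prerequisites; 2 has the earlier label, so 2 is first.
Ready: 3 and 4. 3 has the earlier label → 3.
1 and 5 now also ready, so the ready set is {1, 4, 5}; 1 has the earlier label → 1.
Ready: 4 and 5. 4 has the earlier label → 4.
5 is the only step now ready → 5.
7 needed 2 and 5, now all done → 7.
6 needed 1 and 7, now all done → 6.

2, 3, 1, 4, 5, 7, 6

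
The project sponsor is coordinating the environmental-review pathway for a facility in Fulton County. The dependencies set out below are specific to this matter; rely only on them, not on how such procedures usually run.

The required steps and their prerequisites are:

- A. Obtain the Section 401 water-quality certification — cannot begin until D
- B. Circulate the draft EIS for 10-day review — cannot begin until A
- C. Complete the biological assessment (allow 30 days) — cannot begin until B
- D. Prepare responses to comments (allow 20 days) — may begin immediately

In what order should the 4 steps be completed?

D is the only step with nothing outstanding, so it goes first.
That leaves A as the only ready step → A.
B needed A, now all done → B.
C is the only step now ready → C.

D, A, B, C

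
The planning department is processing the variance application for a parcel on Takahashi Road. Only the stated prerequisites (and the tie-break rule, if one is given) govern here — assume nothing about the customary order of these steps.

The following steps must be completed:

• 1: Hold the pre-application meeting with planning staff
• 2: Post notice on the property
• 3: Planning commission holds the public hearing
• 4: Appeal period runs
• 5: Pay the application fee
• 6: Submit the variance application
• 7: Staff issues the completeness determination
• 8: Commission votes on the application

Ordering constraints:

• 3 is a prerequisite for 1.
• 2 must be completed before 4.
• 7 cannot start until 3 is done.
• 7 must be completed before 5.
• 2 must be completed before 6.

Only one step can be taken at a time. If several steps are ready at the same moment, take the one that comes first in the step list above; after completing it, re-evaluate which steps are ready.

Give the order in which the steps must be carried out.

2, 3 and 8 have no prerequisites; 2 is listed earlier, so 2 is first.
3, 4, 6 and 8 are all available; 3 is listed earlier → 3.
1 and 7 now also ready, so the ready set is {1, 4, 6, 7, 8}; 1 is listed earlier → 1.
Now 4, 6, 7 and 8 have their prerequisites met. 4 is listed earlier, so 4 next.
Now 6, 7 and 8 have their prerequisites met. 6 is listed earlier, so 6 next.
Now 7 and 8 have their prerequisites met. 7 is listed earlier, so 7 next.
5 now also ready, so the ready set is {5, 8}; 5 is listed earlier → 5.
Next only 8 has its prerequisites met → 8.

2, 3, 1, 4, 6, 7, 5, 8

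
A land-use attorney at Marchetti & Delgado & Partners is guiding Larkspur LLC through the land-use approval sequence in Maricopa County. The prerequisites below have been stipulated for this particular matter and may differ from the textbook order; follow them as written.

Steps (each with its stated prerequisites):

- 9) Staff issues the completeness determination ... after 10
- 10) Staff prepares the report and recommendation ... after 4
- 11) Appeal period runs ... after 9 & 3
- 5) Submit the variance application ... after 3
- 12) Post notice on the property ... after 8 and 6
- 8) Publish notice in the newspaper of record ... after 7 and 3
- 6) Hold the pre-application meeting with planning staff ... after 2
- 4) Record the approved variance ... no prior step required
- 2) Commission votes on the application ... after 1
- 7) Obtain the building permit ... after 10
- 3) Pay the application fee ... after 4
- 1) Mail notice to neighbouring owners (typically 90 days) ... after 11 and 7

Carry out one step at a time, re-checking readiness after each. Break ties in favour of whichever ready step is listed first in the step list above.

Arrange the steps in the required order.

4, 10, 9, 7, 3, 11, 5, 8, 1, 2, 6, 12

Only 4 has no prerequisites, so it is first.
Ready: 10 and 3. 10 is listed earlier → 10.
9, 7 and 3 are all available; 9 is listed earlier → 9.
Ready: 7 and 3. 7 is listed earlier → 7.
3 needed 4, now all done → 3.
11, 5 and 8 are all available; 11 is listed earlier → 11.
Now 5, 8 and 1 have their prerequisites met. 5 is listed earlier, so 5 next.
8 and 1 are both available; 8 is listed earlier → 8.
1 is the only step now ready → 1.
2 needed 1, now all done → 2.
That leaves 6 as the only ready step → 6.
12 needed 8 and 6, now all done → 12.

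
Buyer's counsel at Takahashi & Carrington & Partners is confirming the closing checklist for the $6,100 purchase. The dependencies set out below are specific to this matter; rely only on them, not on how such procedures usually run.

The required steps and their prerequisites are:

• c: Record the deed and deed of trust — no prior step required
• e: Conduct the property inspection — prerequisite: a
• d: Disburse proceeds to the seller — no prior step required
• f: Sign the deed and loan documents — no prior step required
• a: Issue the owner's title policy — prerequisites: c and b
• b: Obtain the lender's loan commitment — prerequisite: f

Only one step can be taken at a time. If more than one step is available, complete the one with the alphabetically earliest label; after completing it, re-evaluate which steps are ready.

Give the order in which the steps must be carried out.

Nothing is required for c, d and f. c has the earlier label → c first.
d and f are both available; d has the earlier label → d.
That leaves f as the only ready step → f.
b needed f, now all done → b.
Next only a has its prerequisites met → a.
Next only e has its prerequisites met → e.

c, d, f, b, a, e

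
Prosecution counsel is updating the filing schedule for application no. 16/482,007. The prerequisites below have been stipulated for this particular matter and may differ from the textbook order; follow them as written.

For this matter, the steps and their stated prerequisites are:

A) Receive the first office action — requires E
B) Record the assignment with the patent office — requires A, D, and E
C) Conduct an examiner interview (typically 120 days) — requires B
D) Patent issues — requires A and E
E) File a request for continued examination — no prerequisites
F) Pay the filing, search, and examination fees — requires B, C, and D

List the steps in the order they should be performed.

E, A, D, B, C, F

Only E has no prerequisites, so it is first.
That leaves A as the only ready step → A.
D needed A and E, now all done → D.
B is the only step now ready → B.
That leaves C as the only ready step → C.
F is the only step now ready → F.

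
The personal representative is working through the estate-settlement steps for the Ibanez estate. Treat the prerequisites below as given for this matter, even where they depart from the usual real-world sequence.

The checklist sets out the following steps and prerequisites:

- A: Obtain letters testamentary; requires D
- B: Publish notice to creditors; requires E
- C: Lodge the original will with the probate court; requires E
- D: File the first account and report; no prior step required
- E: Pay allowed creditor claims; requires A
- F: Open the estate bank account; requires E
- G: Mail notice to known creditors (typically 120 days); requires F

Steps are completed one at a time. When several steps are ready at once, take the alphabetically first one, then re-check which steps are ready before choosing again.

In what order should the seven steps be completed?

D, A, E, B, C, F, G

D has no prerequisites → D first.
Next only A has its prerequisites met → A.
E is the only step now ready → E.
B, C and F are all available; B has the earlier label → B.
Ready: C and F. C has the earlier label → C.
F needed E, now all done → F.
G needed F, now all done → G.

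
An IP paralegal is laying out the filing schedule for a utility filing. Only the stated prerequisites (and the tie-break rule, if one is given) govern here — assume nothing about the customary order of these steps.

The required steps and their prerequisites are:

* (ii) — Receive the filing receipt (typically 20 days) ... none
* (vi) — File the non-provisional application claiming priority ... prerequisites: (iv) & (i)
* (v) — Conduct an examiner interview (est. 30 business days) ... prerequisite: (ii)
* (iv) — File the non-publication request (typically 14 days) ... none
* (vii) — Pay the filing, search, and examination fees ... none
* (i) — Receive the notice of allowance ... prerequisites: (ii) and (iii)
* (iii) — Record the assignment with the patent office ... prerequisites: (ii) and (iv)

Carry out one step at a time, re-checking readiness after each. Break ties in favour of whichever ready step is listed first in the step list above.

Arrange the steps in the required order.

(ii) (v) (iv) (vii) (iii) (i) (vi)

Nothing is required for (ii), (iv) and (vii). (ii) is listed earlier → (ii) first.
(v), (iv) and (vii) are all available; (v) is listed earlier → (v).
(iv) and (vii) are both available; (iv) is listed earlier → (iv).
(iii) now also ready, so the ready set is {(vii), (iii)}; (vii) is listed earlier → (vii).
Next only (iii) has its prerequisites met → (iii).
That leaves (i) as the only ready step → (i).
(vi) needed (iv) and (i), now all done → (vi).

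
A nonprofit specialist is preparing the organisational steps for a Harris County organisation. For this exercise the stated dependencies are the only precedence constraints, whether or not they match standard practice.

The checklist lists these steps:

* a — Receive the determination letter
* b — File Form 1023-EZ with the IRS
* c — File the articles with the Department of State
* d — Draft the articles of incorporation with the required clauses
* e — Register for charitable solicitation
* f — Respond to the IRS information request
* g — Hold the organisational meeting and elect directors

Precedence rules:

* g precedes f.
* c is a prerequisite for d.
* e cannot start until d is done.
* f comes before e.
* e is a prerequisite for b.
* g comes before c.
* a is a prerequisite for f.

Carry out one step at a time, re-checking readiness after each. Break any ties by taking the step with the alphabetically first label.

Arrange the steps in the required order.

a, g, c, d, f, e, b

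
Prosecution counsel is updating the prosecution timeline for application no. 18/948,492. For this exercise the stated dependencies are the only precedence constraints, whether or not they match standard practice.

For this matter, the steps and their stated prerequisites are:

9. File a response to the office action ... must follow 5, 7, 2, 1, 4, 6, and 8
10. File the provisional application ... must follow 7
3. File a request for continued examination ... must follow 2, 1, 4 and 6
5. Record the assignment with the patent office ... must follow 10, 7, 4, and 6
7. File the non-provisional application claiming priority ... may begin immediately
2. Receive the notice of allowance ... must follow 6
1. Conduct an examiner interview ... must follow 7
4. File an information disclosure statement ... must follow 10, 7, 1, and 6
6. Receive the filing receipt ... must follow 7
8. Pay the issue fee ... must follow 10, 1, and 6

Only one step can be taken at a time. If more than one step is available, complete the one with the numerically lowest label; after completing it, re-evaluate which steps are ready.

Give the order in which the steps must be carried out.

7, 1, 6, 2, 10, 4, 3, 5, 8, 9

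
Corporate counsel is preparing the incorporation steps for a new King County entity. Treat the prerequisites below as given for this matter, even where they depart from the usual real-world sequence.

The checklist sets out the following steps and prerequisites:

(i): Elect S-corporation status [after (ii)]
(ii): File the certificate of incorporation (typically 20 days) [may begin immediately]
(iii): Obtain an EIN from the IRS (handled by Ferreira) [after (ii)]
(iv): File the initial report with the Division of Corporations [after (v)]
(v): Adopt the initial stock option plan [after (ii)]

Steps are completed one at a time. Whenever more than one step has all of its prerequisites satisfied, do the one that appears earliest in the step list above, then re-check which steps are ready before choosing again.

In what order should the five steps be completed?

(ii) is the only step with nothing outstanding, so it goes first.
Now (i), (iii) and (v) have their prerequisites met. (i) is listed earlier, so (i) next.
(iii) and (v) are both available; (iii) is listed earlier → (iii).
(v) needed (ii), now all done → (v).
Next only (iv) has its prerequisites met → (iv).

(ii) → (i) → (iii) → (v) → (iv)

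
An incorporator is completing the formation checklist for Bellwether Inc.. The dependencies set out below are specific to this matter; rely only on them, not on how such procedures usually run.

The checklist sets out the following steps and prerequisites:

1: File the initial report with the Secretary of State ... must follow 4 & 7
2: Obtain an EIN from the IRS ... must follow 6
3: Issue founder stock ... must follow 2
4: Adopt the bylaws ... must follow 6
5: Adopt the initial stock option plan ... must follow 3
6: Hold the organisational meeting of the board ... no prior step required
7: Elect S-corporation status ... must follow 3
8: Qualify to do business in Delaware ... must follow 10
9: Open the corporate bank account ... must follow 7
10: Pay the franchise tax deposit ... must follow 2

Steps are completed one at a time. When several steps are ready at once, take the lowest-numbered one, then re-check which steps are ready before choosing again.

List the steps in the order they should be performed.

6 is the only step with nothing outstanding, so it goes first.
Now 2 and 4 have their prerequisites met. 2 has the earlier label, so 2 next.
3 and 10 now also ready, so the ready set is {3, 4, 10}; 3 has the earlier label → 3.
4, 5, 7 and 10 are all available; 4 has the earlier label → 4.
5, 7 and 10 are all available; 5 has the earlier label → 5.
Now 7 and 10 have their prerequisites met. 7 has the earlier label, so 7 next.
1 and 9 now also ready, so the ready set is {1, 9, 10}; 1 has the earlier label → 1.
Now 9 and 10 have their prerequisites met. 9 has the earlier label, so 9 next.
That leaves 10 as the only ready step → 10.
8 needed 10, now all done → 8.

6, 2, 3, 4, 5, 7, 1, 9, 10, 8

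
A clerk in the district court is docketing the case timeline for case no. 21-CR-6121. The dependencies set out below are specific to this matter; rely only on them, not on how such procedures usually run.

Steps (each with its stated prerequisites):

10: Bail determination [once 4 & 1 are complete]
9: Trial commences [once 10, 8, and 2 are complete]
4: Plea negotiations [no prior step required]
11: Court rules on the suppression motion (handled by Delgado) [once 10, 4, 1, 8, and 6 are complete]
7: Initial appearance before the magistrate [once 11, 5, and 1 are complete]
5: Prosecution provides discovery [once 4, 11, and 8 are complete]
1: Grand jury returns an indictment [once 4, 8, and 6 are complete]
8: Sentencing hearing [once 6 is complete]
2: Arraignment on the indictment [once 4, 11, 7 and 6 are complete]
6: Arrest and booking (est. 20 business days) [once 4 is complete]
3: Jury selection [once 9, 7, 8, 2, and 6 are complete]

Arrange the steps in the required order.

4 → 6 → 8 → 1 → 10 → 11 → 5 → 7 → 2 → 9 → 3

4 has no prerequisites → 4 first.
Next only 6 has its prerequisites met → 6.
8 needed 6, now all done → 8.
1 needed 4, 8 and 6, now all done → 1.
10 needed 4 and 1, now all done → 10.
11 needed 10, 4, 1, 8 and 6, now all done → 11.
5 needed 4, 11 and 8, now all done → 5.
7 needed 11, 5 and 1, now all done → 7.
That leaves 2 as the only ready step → 2.
9 needed 10, 8 and 2, now all done → 9.
3 needed 9, 7, 8, 2 and 6, now all done → 3.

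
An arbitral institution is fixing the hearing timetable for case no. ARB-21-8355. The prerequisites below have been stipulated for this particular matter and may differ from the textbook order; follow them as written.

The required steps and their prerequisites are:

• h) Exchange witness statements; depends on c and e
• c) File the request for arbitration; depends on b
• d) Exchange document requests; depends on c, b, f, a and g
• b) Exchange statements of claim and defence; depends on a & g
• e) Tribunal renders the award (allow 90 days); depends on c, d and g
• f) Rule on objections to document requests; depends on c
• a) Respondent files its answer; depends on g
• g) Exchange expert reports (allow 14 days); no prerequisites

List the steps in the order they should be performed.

g, a, b, c, f, d, e, h

g is the only step with nothing outstanding, so it goes first.
That leaves a as the only ready step → a.
b needed a and g, now all done → b.
Next only c has its prerequisites met → c.
Next only f has its prerequisites met → f.
d is the only step now ready → d.
e needed c, d and g, now all done → e.
Next only h has its prerequisites met → h.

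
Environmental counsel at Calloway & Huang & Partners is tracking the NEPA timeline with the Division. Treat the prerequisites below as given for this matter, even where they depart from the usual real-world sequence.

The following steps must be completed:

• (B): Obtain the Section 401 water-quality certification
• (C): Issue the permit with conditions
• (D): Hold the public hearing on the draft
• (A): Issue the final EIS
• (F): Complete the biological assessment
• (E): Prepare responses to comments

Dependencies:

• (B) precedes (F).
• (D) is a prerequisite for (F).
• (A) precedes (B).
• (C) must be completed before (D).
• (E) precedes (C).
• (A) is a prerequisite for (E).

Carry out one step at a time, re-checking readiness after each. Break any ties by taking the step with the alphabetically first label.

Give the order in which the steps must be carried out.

Only (A) has no prerequisites, so it is first.
Ready: (B) and (E). (B) has the earlier label → (B).
(E) is the only step now ready → (E).
(C) is the only step now ready → (C).
That leaves (D) as the only ready step → (D).
That leaves (F) as the only ready step → (F).

(A) (B) (E) (C) (D) (F)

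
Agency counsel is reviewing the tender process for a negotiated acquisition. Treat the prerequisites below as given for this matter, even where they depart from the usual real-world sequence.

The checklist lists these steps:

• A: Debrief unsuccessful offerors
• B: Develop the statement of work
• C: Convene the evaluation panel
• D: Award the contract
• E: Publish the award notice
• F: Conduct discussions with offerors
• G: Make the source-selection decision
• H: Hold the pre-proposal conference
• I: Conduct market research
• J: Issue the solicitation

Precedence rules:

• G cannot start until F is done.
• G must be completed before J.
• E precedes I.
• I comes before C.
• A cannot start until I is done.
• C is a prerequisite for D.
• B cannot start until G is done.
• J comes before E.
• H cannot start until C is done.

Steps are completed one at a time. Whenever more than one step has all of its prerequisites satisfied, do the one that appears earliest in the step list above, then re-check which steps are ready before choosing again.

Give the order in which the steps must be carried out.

F has no prerequisites → F first.
G is the only step now ready → G.
Now B and J have their prerequisites met. B is listed earlier, so B next.
Next only J has its prerequisites met → J.
Next only E has its prerequisites met → E.
I needed E, now all done → I.
Now A and C have their prerequisites met. A is listed earlier, so A next.
C needed I, now all done → C.
Now D and H have their prerequisites met. D is listed earlier, so D next.
H needed C, now all done → H.

F G B J E I A C D H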